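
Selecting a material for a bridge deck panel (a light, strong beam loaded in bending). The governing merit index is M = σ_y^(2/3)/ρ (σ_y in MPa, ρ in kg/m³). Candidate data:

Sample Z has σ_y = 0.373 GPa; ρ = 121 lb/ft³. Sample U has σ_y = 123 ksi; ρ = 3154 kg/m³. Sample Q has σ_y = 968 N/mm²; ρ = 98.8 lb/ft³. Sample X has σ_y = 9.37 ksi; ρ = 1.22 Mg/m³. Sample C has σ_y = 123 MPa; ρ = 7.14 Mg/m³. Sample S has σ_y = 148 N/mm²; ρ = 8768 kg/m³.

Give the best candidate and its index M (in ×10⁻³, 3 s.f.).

Putting every candidate on a common basis:
  sample Z: σ_y = 373.0 MPa, ρ = 1938 kg/m³
  sample U: σ_y = 848.1 MPa, ρ = 3154 kg/m³
  sample Q: σ_y = 968.0 MPa, ρ = 1583 kg/m³
  sample X: σ_y = 64.60 MPa, ρ = 1220 kg/m³
  sample C: σ_y = 123.0 MPa, ρ = 7140 kg/m³
  sample S: σ_y = 148.0 MPa, ρ = 8768 kg/m³
  sample Q: M = 61.8×10⁻³
  sample U: M = 28.4×10⁻³
  sample Z: M = 26.7×10⁻³
  sample X: M = 13.2×10⁻³
  sample C: M = 3.46×10⁻³
  sample S: M = 3.19×10⁻³
Highest index: sample Q.

sample Q, M = 61.8×10⁻³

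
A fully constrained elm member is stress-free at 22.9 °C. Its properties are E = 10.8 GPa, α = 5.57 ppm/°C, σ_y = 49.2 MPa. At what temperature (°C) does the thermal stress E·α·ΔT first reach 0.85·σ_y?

718 °C

E·α·ΔT = 41.82 MPa ⇒ ΔT = 41.82 / (10.80×10³ × 5.57×10⁻⁶) = 695.2 K.
T = 22.9 + 695.2 = 718.1 °C.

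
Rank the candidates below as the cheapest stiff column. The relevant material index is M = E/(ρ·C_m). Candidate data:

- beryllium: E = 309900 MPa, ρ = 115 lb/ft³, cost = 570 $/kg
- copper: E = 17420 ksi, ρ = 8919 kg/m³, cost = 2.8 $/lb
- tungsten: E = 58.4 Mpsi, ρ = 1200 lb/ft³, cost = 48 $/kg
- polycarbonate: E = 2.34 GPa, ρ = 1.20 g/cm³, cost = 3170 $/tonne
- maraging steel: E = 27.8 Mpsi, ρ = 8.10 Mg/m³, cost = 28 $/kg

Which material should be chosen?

copper

After converting to SI:
  beryllium: E = 309.9 GPa, ρ = 1842 kg/m³, cost = 570.0 $/kg
  copper: E = 120.1 GPa, ρ = 8919 kg/m³, cost = 6.173 $/kg
  tungsten: E = 402.7 GPa, ρ = 19220 kg/m³, cost = 48.00 $/kg
  polycarbonate: E = 2.340 GPa, ρ = 1200 kg/m³, cost = 3.170 $/kg
  maraging steel: E = 191.7 GPa, ρ = 8100 kg/m³, cost = 28.00 $/kg
  copper: M = 2.18 MN·m per $
  maraging steel: M = 0.845 MN·m per $
  polycarbonate: M = 0.615 MN·m per $
  tungsten: M = 0.436 MN·m per $
  beryllium: M = 0.295 MN·m per $
Highest index: copper.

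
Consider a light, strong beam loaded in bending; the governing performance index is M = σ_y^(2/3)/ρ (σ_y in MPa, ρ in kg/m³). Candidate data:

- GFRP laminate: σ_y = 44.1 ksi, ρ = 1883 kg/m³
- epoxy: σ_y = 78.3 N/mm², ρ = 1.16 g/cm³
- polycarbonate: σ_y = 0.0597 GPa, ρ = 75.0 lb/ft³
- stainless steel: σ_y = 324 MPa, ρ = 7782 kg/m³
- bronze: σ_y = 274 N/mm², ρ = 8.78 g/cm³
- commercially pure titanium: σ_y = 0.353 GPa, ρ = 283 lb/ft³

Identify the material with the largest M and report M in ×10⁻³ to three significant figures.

GFRP laminate, M = 24.0×10⁻³

Putting every candidate on a common basis:
  GFRP laminate: σ_y = 304.1 MPa, ρ = 1883 kg/m³
  epoxy: σ_y = 78.30 MPa, ρ = 1160 kg/m³
  polycarbonate: σ_y = 59.70 MPa, ρ = 1201 kg/m³
  stainless steel: σ_y = 324.0 MPa, ρ = 7782 kg/m³
  bronze: σ_y = 274.0 MPa, ρ = 8780 kg/m³
  commercially pure titanium: σ_y = 353.0 MPa, ρ = 4533 kg/m³
  GFRP laminate: M = 24.0×10⁻³
  epoxy: M = 15.8×10⁻³
  polycarbonate: M = 12.7×10⁻³
  commercially pure titanium: M = 11.0×10⁻³
  stainless steel: M = 6.06×10⁻³
  bronze: M = 4.80×10⁻³
GFRP laminate has the largest M.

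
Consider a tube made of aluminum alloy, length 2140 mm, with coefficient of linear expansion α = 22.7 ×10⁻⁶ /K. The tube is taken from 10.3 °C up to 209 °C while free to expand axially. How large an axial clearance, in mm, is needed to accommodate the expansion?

ΔT = 209 − 10.3 = 198.7 K.
ΔL = α·L₀·ΔT = 22.7×10⁻⁶ × 2140 mm × 198.7 K = 9.65 mm.

9.65 mm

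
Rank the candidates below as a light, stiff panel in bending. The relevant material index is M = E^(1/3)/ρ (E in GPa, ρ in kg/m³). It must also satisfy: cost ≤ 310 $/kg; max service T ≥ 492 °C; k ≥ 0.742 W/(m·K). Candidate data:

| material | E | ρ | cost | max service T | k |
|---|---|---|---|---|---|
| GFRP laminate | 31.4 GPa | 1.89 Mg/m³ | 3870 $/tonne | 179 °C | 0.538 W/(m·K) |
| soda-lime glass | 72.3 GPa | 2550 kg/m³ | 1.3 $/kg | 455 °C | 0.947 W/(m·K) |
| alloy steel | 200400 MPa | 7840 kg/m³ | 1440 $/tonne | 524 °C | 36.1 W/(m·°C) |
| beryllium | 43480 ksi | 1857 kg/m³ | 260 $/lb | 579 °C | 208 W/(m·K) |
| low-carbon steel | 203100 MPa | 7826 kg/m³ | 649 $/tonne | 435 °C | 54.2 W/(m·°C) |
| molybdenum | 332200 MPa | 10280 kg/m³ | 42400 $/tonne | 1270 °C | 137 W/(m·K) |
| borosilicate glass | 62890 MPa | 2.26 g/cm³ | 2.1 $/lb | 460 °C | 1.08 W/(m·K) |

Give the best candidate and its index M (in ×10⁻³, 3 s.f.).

alloy steel, M = 0.746×10⁻³

Screen on constraints: cost ≤ 310 $/kg; max service T ≥ 492 °C; k ≥ 0.742 W/(m·K). Survivors: alloy steel, molybdenum.
After converting to SI:
  alloy steel: E = 200.4 GPa, ρ = 7840 kg/m³
  molybdenum: E = 332.2 GPa, ρ = 10280 kg/m³
  alloy steel: M = 0.746×10⁻³
  molybdenum: M = 0.674×10⁻³
The maximum is for alloy steel.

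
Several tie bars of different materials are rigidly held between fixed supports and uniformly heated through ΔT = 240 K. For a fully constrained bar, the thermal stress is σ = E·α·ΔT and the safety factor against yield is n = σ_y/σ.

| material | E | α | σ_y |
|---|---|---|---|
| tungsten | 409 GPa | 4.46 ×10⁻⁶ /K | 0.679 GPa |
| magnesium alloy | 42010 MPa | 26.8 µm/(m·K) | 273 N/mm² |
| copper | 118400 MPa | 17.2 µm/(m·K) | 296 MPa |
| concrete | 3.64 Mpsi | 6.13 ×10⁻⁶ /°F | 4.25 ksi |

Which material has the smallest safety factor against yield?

concrete

With everything in SI (GPa, ×10⁻⁶/K, MPa):
  tungsten: E = 409.0, α = 4.46, σ_y = 679.0 → σ = 438 MPa, n = 1.55
  magnesium alloy: E = 42.01, α = 26.8, σ_y = 273.0 → σ = 270 MPa, n = 1.01
  copper: E = 118.4, α = 17.2, σ_y = 296.0 → σ = 489 MPa, n = 0.606
  concrete: E = 25.10, α = 11.0, σ_y = 29.30 → σ = 66.5 MPa, n = 0.441
The minimum is concrete at n = 0.441.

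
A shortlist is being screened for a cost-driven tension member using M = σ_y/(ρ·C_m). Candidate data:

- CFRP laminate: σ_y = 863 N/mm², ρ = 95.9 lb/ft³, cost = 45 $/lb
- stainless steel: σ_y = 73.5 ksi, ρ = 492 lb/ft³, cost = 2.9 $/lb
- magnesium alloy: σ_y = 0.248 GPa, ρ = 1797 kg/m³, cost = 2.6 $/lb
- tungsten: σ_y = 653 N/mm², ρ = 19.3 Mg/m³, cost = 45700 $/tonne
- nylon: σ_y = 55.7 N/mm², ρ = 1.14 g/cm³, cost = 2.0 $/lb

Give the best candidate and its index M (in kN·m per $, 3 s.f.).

Putting every candidate on a common basis:
  CFRP laminate: σ_y = 863.0 MPa, ρ = 1536 kg/m³, cost = 99.21 $/kg
  stainless steel: σ_y = 506.8 MPa, ρ = 7881 kg/m³, cost = 6.393 $/kg
  magnesium alloy: σ_y = 248.0 MPa, ρ = 1797 kg/m³, cost = 5.732 $/kg
  tungsten: σ_y = 653.0 MPa, ρ = 19300 kg/m³, cost = 45.70 $/kg
  nylon: σ_y = 55.70 MPa, ρ = 1140 kg/m³, cost = 4.409 $/kg
  magnesium alloy: M = 24.1 kN·m per $
  nylon: M = 11.1 kN·m per $
  stainless steel: M = 10.1 kN·m per $
  CFRP laminate: M = 5.66 kN·m per $
  tungsten: M = 0.740 kN·m per $
Highest index: magnesium alloy.

magnesium alloy, M = 24.1 kN·m per $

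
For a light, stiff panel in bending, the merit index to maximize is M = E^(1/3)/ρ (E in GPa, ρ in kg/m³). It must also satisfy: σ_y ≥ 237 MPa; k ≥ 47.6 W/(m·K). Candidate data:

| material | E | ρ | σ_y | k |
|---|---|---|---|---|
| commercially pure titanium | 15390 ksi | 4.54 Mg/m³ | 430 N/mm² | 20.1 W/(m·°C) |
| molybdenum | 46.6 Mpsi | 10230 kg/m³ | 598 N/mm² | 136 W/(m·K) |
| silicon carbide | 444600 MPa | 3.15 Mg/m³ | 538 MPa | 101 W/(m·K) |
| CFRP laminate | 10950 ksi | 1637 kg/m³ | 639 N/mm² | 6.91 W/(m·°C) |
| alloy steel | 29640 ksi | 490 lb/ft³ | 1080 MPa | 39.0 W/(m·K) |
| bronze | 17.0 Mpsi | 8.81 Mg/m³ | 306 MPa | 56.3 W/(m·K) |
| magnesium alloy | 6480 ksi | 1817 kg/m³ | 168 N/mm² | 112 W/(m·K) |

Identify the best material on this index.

silicon carbide

Screen on constraints: σ_y ≥ 237 MPa; k ≥ 47.6 W/(m·K). Survivors: molybdenum, silicon carbide, bronze.
After converting to SI:
  molybdenum: E = 321.3 GPa, ρ = 10230 kg/m³
  silicon carbide: E = 444.6 GPa, ρ = 3150 kg/m³
  bronze: E = 117.2 GPa, ρ = 8810 kg/m³
  silicon carbide: M = 2.42×10⁻³
  molybdenum: M = 0.670×10⁻³
  bronze: M = 0.555×10⁻³
The maximum is for silicon carbide.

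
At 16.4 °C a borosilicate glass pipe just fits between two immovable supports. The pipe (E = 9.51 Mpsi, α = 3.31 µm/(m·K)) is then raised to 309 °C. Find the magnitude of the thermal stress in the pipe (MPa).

E = 9.51 Mpsi = 65.57 GPa.
ΔT = 292.6 K. Constrained thermal stress σ = E·α·ΔT = 65.57×10³ MPa × 3.31×10⁻⁶ × 292.6 = 63.5 MPa (compressive).

63.5 MPa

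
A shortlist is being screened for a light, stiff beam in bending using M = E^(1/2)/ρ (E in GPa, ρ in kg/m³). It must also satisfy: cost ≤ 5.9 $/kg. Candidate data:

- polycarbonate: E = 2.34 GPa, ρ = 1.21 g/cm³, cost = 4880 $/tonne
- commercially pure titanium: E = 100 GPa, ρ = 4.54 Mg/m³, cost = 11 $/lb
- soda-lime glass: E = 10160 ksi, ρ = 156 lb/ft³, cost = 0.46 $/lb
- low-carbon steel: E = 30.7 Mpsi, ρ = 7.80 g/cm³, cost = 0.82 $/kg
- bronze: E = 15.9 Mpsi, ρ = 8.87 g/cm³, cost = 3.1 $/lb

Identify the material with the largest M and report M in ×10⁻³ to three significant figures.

Screen on constraints: cost ≤ 5.9 $/kg. Survivors: polycarbonate, soda-lime glass, low-carbon steel.
Putting every candidate on a common basis:
  polycarbonate: E = 2.340 GPa, ρ = 1210 kg/m³
  soda-lime glass: E = 70.05 GPa, ρ = 2499 kg/m³
  low-carbon steel: E = 211.7 GPa, ρ = 7800 kg/m³
  soda-lime glass: M = 3.35×10⁻³
  low-carbon steel: M = 1.87×10⁻³
  polycarbonate: M = 1.26×10⁻³
Soda-lime glass ranks first.

soda-lime glass, M = 3.35×10⁻³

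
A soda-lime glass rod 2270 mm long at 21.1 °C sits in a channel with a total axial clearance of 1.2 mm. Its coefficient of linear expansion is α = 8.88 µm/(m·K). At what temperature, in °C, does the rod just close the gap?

α·L₀·ΔT = 1.2 mm ⇒ ΔT = 1.2 / (8.88×10⁻⁶ × 2270.0) = 59.53 K.
T = 21.1 + 59.53 = 80.63 °C.

80.6 °C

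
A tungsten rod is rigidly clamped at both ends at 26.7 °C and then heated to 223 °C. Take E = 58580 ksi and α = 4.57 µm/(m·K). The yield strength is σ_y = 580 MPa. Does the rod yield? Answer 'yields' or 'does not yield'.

E = 58580 ksi = 403.9 GPa.
ΔT = 196.3 K. Constrained thermal stress σ = E·α·ΔT = 403.9×10³ MPa × 4.57×10⁻⁶ × 196.3 = 362 MPa (compressive).
Compare to σ_y = 580 MPa: σ < σ_y, so it does not yield.

does not yield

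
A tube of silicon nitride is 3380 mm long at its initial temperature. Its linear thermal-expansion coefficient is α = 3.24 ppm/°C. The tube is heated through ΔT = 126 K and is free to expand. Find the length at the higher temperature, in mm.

ΔL = α·L₀·ΔT = 3.24×10⁻⁶ × 3380 mm × 126.0 K = 1.38 mm.
L = L₀ + ΔL = 3380 + 1.38 = 3381.4 mm.

3381.4 mm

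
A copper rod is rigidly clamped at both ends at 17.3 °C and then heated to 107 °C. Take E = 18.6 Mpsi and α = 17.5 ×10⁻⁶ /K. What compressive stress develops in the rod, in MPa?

201 MPa

E = 18.6 Mpsi = 128.2 GPa.
ΔT = 89.70 K. Constrained thermal stress σ = E·α·ΔT = 128.2×10³ MPa × 17.5×10⁻⁶ × 89.70 = 201 MPa (compressive).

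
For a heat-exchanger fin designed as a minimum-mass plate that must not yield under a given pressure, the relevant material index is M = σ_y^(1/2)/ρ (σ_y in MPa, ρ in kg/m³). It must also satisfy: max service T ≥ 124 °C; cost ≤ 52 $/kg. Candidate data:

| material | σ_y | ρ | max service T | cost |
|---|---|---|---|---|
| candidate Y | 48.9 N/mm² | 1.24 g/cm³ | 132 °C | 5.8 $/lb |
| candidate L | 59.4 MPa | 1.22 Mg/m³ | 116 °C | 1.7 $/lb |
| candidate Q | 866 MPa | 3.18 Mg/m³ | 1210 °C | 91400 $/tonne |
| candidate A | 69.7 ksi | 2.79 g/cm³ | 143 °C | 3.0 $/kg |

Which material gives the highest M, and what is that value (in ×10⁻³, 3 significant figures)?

candidate A, M = 7.86×10⁻³

Screen on constraints: max service T ≥ 124 °C; cost ≤ 52 $/kg. Survivors: candidate Y, candidate A.
After converting to SI:
  candidate Y: σ_y = 48.90 MPa, ρ = 1240 kg/m³
  candidate A: σ_y = 480.6 MPa, ρ = 2790 kg/m³
  candidate A: M = 7.86×10⁻³
  candidate Y: M = 5.64×10⁻³
Candidate A ranks first.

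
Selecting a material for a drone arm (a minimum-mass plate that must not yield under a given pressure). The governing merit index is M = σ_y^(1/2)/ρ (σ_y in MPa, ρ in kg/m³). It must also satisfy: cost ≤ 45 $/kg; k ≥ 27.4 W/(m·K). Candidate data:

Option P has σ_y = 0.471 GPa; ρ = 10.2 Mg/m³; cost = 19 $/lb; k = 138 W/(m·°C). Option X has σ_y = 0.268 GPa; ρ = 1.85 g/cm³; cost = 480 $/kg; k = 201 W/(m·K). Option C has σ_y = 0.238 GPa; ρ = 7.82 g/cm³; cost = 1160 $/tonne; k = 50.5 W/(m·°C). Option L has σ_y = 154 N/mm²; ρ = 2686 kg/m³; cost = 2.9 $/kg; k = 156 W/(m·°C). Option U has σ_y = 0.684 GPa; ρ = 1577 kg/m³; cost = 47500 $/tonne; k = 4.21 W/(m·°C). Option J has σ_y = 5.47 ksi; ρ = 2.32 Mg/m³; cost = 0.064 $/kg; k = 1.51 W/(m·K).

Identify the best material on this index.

option L

Screen on constraints: cost ≤ 45 $/kg; k ≥ 27.4 W/(m·K). Survivors: option P, option C, option L.
Putting every candidate on a common basis:
  option P: σ_y = 471.0 MPa, ρ = 10200 kg/m³
  option C: σ_y = 238.0 MPa, ρ = 7820 kg/m³
  option L: σ_y = 154.0 MPa, ρ = 2686 kg/m³
  option L: M = 4.62×10⁻³
  option P: M = 2.13×10⁻³
  option C: M = 1.97×10⁻³
The maximum is for option L.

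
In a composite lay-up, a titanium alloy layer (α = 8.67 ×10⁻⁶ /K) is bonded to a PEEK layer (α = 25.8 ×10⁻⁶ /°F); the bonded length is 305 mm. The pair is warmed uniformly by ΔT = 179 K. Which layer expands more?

PEEK: α = 25.8×10⁻⁶/°F × 9/5 = 46.4×10⁻⁶/K.
α(titanium alloy) = 8.67×10⁻⁶/K vs α(PEEK) = 46.4×10⁻⁶/K.
Higher α expands more for the same ΔT: PEEK.

PEEK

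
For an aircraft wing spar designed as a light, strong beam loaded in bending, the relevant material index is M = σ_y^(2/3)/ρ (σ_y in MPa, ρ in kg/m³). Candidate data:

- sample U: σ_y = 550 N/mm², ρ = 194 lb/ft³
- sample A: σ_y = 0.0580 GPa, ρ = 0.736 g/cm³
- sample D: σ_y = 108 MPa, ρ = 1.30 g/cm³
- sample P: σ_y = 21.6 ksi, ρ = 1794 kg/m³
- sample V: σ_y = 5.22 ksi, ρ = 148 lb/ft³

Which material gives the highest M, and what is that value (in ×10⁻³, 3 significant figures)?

Normalizing units and computing the index:
  sample U: σ_y = 550.0 MPa, ρ = 3108 kg/m³
  sample A: σ_y = 58.00 MPa, ρ = 736.0 kg/m³
  sample D: σ_y = 108.0 MPa, ρ = 1300 kg/m³
  sample P: σ_y = 148.9 MPa, ρ = 1794 kg/m³
  sample V: σ_y = 35.99 MPa, ρ = 2371 kg/m³
  sample U: M = 21.6×10⁻³
  sample A: M = 20.4×10⁻³
  sample D: M = 17.4×10⁻³
  sample P: M = 15.7×10⁻³
  sample V: M = 4.60×10⁻³
Highest index: sample U.

sample U, M = 21.6×10⁻³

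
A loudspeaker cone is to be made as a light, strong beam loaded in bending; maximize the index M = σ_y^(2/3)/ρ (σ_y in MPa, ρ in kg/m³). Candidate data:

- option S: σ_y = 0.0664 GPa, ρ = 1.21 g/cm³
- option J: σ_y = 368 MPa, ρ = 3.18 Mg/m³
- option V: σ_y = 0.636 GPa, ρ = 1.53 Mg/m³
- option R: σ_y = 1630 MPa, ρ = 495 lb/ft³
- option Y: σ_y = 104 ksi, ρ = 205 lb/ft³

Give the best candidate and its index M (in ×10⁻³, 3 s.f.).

option V, M = 48.3×10⁻³

Putting every candidate on a common basis:
  option S: σ_y = 66.40 MPa, ρ = 1210 kg/m³
  option J: σ_y = 368.0 MPa, ρ = 3180 kg/m³
  option V: σ_y = 636.0 MPa, ρ = 1530 kg/m³
  option R: σ_y = 1630 MPa, ρ = 7929 kg/m³
  option Y: σ_y = 717.1 MPa, ρ = 3284 kg/m³
  option V: M = 48.3×10⁻³
  option Y: M = 24.4×10⁻³
  option R: M = 17.5×10⁻³
  option J: M = 16.1×10⁻³
  option S: M = 13.6×10⁻³
Highest index: option V.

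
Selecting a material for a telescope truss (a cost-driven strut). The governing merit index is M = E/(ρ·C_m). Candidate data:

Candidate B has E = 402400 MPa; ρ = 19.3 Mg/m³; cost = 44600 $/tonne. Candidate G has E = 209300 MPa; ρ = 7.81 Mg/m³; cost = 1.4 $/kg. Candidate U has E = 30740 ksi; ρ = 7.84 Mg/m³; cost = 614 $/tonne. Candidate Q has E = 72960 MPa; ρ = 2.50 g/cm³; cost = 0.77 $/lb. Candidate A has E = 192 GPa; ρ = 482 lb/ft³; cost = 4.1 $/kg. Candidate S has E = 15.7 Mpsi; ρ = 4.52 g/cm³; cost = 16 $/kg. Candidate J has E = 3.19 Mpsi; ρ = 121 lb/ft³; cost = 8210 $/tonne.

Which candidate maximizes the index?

After converting to SI:
  candidate B: E = 402.4 GPa, ρ = 19300 kg/m³, cost = 44.60 $/kg
  candidate G: E = 209.3 GPa, ρ = 7810 kg/m³, cost = 1.400 $/kg
  candidate U: E = 211.9 GPa, ρ = 7840 kg/m³, cost = 0.6140 $/kg
  candidate Q: E = 72.96 GPa, ρ = 2500 kg/m³, cost = 1.698 $/kg
  candidate A: E = 192.0 GPa, ρ = 7721 kg/m³, cost = 4.100 $/kg
  candidate S: E = 108.2 GPa, ρ = 4520 kg/m³, cost = 16.00 $/kg
  candidate J: E = 21.99 GPa, ρ = 1938 kg/m³, cost = 8.210 $/kg
  candidate U: M = 44.0 MN·m per $
  candidate G: M = 19.1 MN·m per $
  candidate Q: M = 17.2 MN·m per $
  candidate A: M = 6.07 MN·m per $
  candidate S: M = 1.50 MN·m per $
  candidate J: M = 1.38 MN·m per $
  candidate B: M = 0.467 MN·m per $
The maximum is for candidate U.

candidate U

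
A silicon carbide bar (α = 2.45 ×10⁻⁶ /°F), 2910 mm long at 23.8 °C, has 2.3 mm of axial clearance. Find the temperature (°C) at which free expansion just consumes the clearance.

α = 2.45×10⁻⁶/°F × 9/5 = 4.41×10⁻⁶/K.
α·L₀·ΔT = 2.3 mm ⇒ ΔT = 2.3 / (4.41×10⁻⁶ × 2910.0) = 179.2 K.
T = 23.8 + 179.2 = 203.0 °C.

203 °C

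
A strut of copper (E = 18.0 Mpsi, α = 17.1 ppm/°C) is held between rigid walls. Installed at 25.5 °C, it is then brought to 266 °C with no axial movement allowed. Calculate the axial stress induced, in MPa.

510 MPa

E = 18.0 Mpsi = 124.1 GPa.
ΔT = 240.5 K. Constrained thermal stress σ = E·α·ΔT = 124.1×10³ MPa × 17.1×10⁻⁶ × 240.5 = 510 MPa (compressive).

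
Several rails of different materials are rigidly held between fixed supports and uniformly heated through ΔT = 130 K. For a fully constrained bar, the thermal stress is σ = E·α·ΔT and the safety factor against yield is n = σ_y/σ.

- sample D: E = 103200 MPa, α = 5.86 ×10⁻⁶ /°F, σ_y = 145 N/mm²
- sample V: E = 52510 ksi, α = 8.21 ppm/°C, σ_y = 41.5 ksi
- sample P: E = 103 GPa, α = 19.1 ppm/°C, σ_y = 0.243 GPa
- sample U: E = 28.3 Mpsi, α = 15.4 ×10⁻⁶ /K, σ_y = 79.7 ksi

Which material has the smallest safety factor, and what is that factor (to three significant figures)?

sample V, n = 0.740

In consistent units (E in GPa, α in ×10⁻⁶/K, σ_y in MPa):
  sample D: E = 103.2, α = 10.5, σ_y = 145.0 → σ = 142 MPa, n = 1.02
  sample V: E = 362.0, α = 8.21, σ_y = 286.1 → σ = 386 MPa, n = 0.740
  sample P: E = 103.0, α = 19.1, σ_y = 243.0 → σ = 256 MPa, n = 0.950
  sample U: E = 195.1, α = 15.4, σ_y = 549.5 → σ = 391 MPa, n = 1.41
Sample V has the lowest safety factor, n = 0.740.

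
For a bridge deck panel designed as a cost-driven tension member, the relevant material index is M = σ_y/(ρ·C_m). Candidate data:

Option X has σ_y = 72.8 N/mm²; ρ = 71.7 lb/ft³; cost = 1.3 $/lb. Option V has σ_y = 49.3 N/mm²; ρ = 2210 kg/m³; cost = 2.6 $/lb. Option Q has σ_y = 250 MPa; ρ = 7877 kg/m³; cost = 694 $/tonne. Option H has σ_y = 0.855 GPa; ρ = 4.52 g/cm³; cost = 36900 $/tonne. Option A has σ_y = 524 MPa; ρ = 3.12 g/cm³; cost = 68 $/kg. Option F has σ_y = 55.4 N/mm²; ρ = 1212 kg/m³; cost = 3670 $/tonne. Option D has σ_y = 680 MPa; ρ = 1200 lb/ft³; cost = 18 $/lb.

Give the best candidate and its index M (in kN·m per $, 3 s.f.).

option Q, M = 45.7 kN·m per $

Normalizing units and computing the index:
  option X: σ_y = 72.80 MPa, ρ = 1149 kg/m³, cost = 2.866 $/kg
  option V: σ_y = 49.30 MPa, ρ = 2210 kg/m³, cost = 5.732 $/kg
  option Q: σ_y = 250.0 MPa, ρ = 7877 kg/m³, cost = 0.6940 $/kg
  option H: σ_y = 855.0 MPa, ρ = 4520 kg/m³, cost = 36.90 $/kg
  option A: σ_y = 524.0 MPa, ρ = 3120 kg/m³, cost = 68.00 $/kg
  option F: σ_y = 55.40 MPa, ρ = 1212 kg/m³, cost = 3.670 $/kg
  option D: σ_y = 680.0 MPa, ρ = 19220 kg/m³, cost = 39.68 $/kg
  option Q: M = 45.7 kN·m per $
  option X: M = 22.1 kN·m per $
  option F: M = 12.5 kN·m per $
  option H: M = 5.13 kN·m per $
  option V: M = 3.89 kN·m per $
  option A: M = 2.47 kN·m per $
  option D: M = 0.891 kN·m per $
The maximum is for option Q.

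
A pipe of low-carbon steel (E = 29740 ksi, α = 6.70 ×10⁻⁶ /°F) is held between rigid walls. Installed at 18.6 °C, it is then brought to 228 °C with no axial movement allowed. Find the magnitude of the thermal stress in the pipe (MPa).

518 MPa

E = 29740 ksi = 205.1 GPa.
α = 6.70×10⁻⁶/°F × 9/5 = 12.1×10⁻⁶/K.
ΔT = 209.4 K. Constrained thermal stress σ = E·α·ΔT = 205.1×10³ MPa × 12.1×10⁻⁶ × 209.4 = 518 MPa (compressive).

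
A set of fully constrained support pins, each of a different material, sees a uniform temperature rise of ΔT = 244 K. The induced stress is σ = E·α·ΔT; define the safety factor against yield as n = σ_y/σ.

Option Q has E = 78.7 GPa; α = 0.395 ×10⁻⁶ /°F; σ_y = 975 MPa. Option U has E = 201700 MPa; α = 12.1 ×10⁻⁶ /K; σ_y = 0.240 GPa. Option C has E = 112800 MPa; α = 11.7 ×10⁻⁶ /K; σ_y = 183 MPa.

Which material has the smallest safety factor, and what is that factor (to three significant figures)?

In consistent units (E in GPa, α in ×10⁻⁶/K, σ_y in MPa):
  option Q: E = 78.70, α = 0.711, σ_y = 975.0 → σ = 13.7 MPa, n = 71.4
  option U: E = 201.7, α = 12.1, σ_y = 240.0 → σ = 595 MPa, n = 0.403
  option C: E = 112.8, α = 11.7, σ_y = 183.0 → σ = 322 MPa, n = 0.568
Option U has the lowest safety factor, n = 0.403.

option U, n = 0.403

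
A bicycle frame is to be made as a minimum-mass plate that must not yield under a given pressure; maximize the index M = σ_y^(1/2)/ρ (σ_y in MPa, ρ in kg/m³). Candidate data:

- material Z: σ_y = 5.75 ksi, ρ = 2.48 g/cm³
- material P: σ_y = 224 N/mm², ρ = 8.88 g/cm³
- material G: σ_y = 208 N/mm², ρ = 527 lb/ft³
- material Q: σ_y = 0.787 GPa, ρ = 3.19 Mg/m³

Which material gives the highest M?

material Q

After converting to SI:
  material Z: σ_y = 39.64 MPa, ρ = 2480 kg/m³
  material P: σ_y = 224.0 MPa, ρ = 8880 kg/m³
  material G: σ_y = 208.0 MPa, ρ = 8442 kg/m³
  material Q: σ_y = 787.0 MPa, ρ = 3190 kg/m³
  material Q: M = 8.79×10⁻³
  material Z: M = 2.54×10⁻³
  material G: M = 1.71×10⁻³
  material P: M = 1.69×10⁻³
Highest index: material Q.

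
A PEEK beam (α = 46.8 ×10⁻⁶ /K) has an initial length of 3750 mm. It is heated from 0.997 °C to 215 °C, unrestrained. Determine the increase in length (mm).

ΔT = 215 − 0.997 = 214.0 K.
ΔL = α·L₀·ΔT = 46.8×10⁻⁶ × 3750 mm × 214.0 K = 37.6 mm.

37.6 mm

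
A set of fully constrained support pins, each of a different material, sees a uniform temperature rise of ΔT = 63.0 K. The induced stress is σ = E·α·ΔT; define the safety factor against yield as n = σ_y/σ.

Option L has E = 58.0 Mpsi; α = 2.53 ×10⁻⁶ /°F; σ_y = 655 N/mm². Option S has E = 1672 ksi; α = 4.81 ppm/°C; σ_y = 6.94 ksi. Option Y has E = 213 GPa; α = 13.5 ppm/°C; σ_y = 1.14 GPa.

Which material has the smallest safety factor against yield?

option L

Per material, after unit conversion:
  option L: E = 399.9, α = 4.55, σ_y = 655.0 → σ = 115 MPa, n = 5.71
  option S: E = 11.53, α = 4.81, σ_y = 47.85 → σ = 3.49 MPa, n = 13.7
  option Y: E = 213.0, α = 13.5, σ_y = 1140 → σ = 181 MPa, n = 6.29
Option L has the lowest safety factor, n = 5.71.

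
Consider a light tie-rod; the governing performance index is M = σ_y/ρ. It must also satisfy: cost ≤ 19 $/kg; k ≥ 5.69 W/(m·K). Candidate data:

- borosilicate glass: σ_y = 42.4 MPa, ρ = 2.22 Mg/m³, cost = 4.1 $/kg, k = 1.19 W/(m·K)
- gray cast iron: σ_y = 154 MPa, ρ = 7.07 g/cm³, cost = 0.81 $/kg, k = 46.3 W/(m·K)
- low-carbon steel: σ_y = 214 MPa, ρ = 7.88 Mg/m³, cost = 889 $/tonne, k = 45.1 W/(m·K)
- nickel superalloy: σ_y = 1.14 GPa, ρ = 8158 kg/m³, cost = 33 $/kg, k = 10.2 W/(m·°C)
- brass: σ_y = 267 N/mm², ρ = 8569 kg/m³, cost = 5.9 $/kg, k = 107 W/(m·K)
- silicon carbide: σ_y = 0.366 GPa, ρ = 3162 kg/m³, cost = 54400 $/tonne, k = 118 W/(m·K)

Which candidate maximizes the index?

Screen on constraints: cost ≤ 19 $/kg; k ≥ 5.69 W/(m·K). Survivors: gray cast iron, low-carbon steel, brass.
After converting to SI:
  gray cast iron: σ_y = 154.0 MPa, ρ = 7070 kg/m³
  low-carbon steel: σ_y = 214.0 MPa, ρ = 7880 kg/m³
  brass: σ_y = 267.0 MPa, ρ = 8569 kg/m³
  brass: M = 31.2 kN·m/kg
  low-carbon steel: M = 27.2 kN·m/kg
  gray cast iron: M = 21.8 kN·m/kg
Brass ranks first.

brass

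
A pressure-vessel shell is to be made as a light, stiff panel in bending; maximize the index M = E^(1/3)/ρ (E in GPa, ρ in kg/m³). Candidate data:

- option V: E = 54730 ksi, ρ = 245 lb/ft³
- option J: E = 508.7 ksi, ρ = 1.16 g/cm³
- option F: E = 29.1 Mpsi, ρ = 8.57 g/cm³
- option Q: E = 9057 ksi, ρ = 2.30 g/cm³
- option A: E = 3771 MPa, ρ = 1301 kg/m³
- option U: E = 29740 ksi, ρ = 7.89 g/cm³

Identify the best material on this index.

option V

Normalizing units and computing the index:
  option V: E = 377.4 GPa, ρ = 3925 kg/m³
  option J: E = 3.507 GPa, ρ = 1160 kg/m³
  option F: E = 200.6 GPa, ρ = 8570 kg/m³
  option Q: E = 62.45 GPa, ρ = 2300 kg/m³
  option A: E = 3.771 GPa, ρ = 1301 kg/m³
  option U: E = 205.1 GPa, ρ = 7890 kg/m³
  option V: M = 1.84×10⁻³
  option Q: M = 1.72×10⁻³
  option J: M = 1.31×10⁻³
  option A: M = 1.20×10⁻³
  option U: M = 0.747×10⁻³
  option F: M = 0.683×10⁻³
Option V ranks first.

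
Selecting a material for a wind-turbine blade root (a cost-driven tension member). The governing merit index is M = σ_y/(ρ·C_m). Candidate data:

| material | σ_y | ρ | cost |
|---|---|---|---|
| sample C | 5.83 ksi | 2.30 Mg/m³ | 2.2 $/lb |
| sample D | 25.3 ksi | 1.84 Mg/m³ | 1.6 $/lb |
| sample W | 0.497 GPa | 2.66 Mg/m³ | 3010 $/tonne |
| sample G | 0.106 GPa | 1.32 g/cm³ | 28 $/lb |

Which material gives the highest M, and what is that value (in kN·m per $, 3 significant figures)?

Convert each candidate to consistent units, then evaluate M:
  sample C: σ_y = 40.20 MPa, ρ = 2300 kg/m³, cost = 4.850 $/kg
  sample D: σ_y = 174.4 MPa, ρ = 1840 kg/m³, cost = 3.527 $/kg
  sample W: σ_y = 497.0 MPa, ρ = 2660 kg/m³, cost = 3.010 $/kg
  sample G: σ_y = 106.0 MPa, ρ = 1320 kg/m³, cost = 61.73 $/kg
  sample W: M = 62.1 kN·m per $
  sample D: M = 26.9 kN·m per $
  sample C: M = 3.60 kN·m per $
  sample G: M = 1.30 kN·m per $
Sample W has the largest M.

sample W, M = 62.1 kN·m per $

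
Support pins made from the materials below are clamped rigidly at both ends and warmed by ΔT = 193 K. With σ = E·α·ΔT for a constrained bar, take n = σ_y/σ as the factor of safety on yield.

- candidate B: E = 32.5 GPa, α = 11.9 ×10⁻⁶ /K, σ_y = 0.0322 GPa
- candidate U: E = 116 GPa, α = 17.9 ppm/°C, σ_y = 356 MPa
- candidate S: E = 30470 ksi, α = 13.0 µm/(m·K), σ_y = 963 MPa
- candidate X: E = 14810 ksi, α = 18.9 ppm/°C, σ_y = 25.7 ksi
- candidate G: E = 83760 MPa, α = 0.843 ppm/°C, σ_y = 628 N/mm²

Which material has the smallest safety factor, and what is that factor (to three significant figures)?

Per material, after unit conversion:
  candidate B: E = 32.50, α = 11.9, σ_y = 32.20 → σ = 74.6 MPa, n = 0.431
  candidate U: E = 116.0, α = 17.9, σ_y = 356.0 → σ = 401 MPa, n = 0.888
  candidate S: E = 210.1, α = 13.0, σ_y = 963.0 → σ = 527 MPa, n = 1.83
  candidate X: E = 102.1, α = 18.9, σ_y = 177.2 → σ = 372 MPa, n = 0.476
  candidate G: E = 83.76, α = 0.843, σ_y = 628.0 → σ = 13.6 MPa, n = 46.1
Candidate B has the lowest safety factor, n = 0.431.

candidate B, n = 0.431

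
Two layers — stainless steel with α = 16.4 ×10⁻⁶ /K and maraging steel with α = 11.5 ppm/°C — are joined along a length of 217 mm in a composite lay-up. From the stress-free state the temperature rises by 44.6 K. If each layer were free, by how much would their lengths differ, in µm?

47.4 µm

Δα = |16.4 − 11.5|×10⁻⁶/K = 4.90×10⁻⁶/K.
ΔL_mismatch = Δα·L·ΔT = 4.90×10⁻⁶ × 217.0 mm × 44.6 K = 47.4 µm.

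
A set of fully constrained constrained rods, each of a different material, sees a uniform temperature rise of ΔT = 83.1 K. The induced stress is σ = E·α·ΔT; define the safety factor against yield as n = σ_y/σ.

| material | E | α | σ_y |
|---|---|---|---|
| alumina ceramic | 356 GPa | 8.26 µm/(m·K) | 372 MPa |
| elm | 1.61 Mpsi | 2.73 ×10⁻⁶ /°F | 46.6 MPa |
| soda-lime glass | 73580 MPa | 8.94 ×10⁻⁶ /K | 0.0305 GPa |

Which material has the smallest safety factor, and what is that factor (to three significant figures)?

With everything in SI (GPa, ×10⁻⁶/K, MPa):
  alumina ceramic: E = 356.0, α = 8.26, σ_y = 372.0 → σ = 244 MPa, n = 1.52
  elm: E = 11.10, α = 4.91, σ_y = 46.60 → σ = 4.53 MPa, n = 10.3
  soda-lime glass: E = 73.58, α = 8.94, σ_y = 30.50 → σ = 54.7 MPa, n = 0.558
Smallest n: soda-lime glass with n = 0.558.

soda-lime glass, n = 0.558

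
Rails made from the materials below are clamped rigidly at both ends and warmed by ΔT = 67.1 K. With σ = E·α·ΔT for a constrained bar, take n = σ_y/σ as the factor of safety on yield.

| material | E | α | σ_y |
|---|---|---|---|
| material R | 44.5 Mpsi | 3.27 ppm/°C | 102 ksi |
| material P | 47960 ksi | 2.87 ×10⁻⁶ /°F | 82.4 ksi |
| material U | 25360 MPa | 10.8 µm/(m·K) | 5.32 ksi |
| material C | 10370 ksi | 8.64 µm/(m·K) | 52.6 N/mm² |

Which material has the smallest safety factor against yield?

In consistent units (E in GPa, α in ×10⁻⁶/K, σ_y in MPa):
  material R: E = 306.8, α = 3.27, σ_y = 703.3 → σ = 67.3 MPa, n = 10.4
  material P: E = 330.7, α = 5.17, σ_y = 568.1 → σ = 115 MPa, n = 4.96
  material U: E = 25.36, α = 10.8, σ_y = 36.68 → σ = 18.4 MPa, n = 2.00
  material C: E = 71.50, α = 8.64, σ_y = 52.60 → σ = 41.5 MPa, n = 1.27
The minimum is material C at n = 1.27.

material C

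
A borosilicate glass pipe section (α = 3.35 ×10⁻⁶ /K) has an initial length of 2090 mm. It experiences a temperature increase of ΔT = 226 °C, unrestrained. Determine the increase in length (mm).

1.58 mm

ΔL = α·L₀·ΔT = 3.35×10⁻⁶ × 2090 mm × 226.0 K = 1.58 mm.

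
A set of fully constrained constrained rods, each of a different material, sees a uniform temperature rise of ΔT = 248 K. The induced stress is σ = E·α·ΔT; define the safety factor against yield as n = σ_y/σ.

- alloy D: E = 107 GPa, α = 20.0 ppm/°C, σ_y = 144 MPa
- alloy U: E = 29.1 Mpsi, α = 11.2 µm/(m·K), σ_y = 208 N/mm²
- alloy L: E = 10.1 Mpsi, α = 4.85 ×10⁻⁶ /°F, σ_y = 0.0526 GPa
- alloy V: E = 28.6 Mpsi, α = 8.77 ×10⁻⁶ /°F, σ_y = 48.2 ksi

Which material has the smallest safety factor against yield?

alloy D

With everything in SI (GPa, ×10⁻⁶/K, MPa):
  alloy D: E = 107.0, α = 20.0, σ_y = 144.0 → σ = 531 MPa, n = 0.271
  alloy U: E = 200.6, α = 11.2, σ_y = 208.0 → σ = 557 MPa, n = 0.373
  alloy L: E = 69.64, α = 8.73, σ_y = 52.60 → σ = 151 MPa, n = 0.349
  alloy V: E = 197.2, α = 15.8, σ_y = 332.3 → σ = 772 MPa, n = 0.430
Alloy D has the lowest safety factor, n = 0.271.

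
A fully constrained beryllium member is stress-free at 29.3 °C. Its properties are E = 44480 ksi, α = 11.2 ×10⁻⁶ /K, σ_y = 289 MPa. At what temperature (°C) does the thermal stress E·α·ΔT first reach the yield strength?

E = 44480 ksi = 306.7 GPa.
E·α·ΔT = 289.0 MPa ⇒ ΔT = 289.0 / (306.7×10³ × 11.2×10⁻⁶) = 84.14 K.
T = 29.3 + 84.14 = 113.4 °C.

113 °C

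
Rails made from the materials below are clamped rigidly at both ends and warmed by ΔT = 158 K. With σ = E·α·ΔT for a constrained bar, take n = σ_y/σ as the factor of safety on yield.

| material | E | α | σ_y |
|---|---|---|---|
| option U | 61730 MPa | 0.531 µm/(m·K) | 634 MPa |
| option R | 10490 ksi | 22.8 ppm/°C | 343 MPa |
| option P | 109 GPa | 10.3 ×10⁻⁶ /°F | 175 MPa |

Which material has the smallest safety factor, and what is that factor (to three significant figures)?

option P, n = 0.548

Per material, after unit conversion:
  option U: E = 61.73, α = 0.531, σ_y = 634.0 → σ = 5.18 MPa, n = 122
  option R: E = 72.33, α = 22.8, σ_y = 343.0 → σ = 261 MPa, n = 1.32
  option P: E = 109.0, α = 18.5, σ_y = 175.0 → σ = 319 MPa, n = 0.548
Smallest n: option P with n = 0.548.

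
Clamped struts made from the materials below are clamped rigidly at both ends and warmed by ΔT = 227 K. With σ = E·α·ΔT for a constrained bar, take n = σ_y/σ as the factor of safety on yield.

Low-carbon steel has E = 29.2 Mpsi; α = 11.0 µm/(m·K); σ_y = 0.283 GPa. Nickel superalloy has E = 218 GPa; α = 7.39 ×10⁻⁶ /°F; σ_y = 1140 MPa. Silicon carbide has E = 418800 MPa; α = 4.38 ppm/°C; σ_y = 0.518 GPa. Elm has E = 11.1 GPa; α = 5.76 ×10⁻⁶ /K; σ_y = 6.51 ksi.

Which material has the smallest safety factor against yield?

low-carbon steel

With everything in SI (GPa, ×10⁻⁶/K, MPa):
  low-carbon steel: E = 201.3, α = 11.0, σ_y = 283.0 → σ = 503 MPa, n = 0.563
  nickel superalloy: E = 218.0, α = 13.3, σ_y = 1140 → σ = 658 MPa, n = 1.73
  silicon carbide: E = 418.8, α = 4.38, σ_y = 518.0 → σ = 416 MPa, n = 1.24
  elm: E = 11.10, α = 5.76, σ_y = 44.88 → σ = 14.5 MPa, n = 3.09
Smallest n: low-carbon steel with n = 0.563.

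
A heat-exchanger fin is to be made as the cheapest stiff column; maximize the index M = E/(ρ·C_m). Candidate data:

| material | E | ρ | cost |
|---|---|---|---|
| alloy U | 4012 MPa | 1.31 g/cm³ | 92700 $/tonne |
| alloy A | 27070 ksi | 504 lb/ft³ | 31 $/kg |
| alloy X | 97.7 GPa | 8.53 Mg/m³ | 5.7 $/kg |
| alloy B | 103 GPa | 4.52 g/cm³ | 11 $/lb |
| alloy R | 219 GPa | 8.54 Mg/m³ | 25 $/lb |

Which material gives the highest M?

Normalizing units and computing the index:
  alloy U: E = 4.012 GPa, ρ = 1310 kg/m³, cost = 92.70 $/kg
  alloy A: E = 186.6 GPa, ρ = 8073 kg/m³, cost = 31.00 $/kg
  alloy X: E = 97.70 GPa, ρ = 8530 kg/m³, cost = 5.700 $/kg
  alloy B: E = 103.0 GPa, ρ = 4520 kg/m³, cost = 24.25 $/kg
  alloy R: E = 219.0 GPa, ρ = 8540 kg/m³, cost = 55.11 $/kg
  alloy X: M = 2.01 MN·m per $
  alloy B: M = 0.940 MN·m per $
  alloy A: M = 0.746 MN·m per $
  alloy R: M = 0.465 MN·m per $
  alloy U: M = 0.0330 MN·m per $
Highest index: alloy X.

alloy X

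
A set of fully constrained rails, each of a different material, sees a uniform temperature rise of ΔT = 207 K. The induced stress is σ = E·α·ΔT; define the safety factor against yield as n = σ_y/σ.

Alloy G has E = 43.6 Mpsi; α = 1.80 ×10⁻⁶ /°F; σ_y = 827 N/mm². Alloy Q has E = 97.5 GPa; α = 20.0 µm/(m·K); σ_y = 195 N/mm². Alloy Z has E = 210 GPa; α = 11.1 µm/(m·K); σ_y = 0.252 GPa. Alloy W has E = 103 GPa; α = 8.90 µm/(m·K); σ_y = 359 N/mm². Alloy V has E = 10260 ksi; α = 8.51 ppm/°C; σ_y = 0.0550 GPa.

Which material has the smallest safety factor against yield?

With everything in SI (GPa, ×10⁻⁶/K, MPa):
  alloy G: E = 300.6, α = 3.24, σ_y = 827.0 → σ = 202 MPa, n = 4.10
  alloy Q: E = 97.50, α = 20.0, σ_y = 195.0 → σ = 404 MPa, n = 0.483
  alloy Z: E = 210.0, α = 11.1, σ_y = 252.0 → σ = 483 MPa, n = 0.522
  alloy W: E = 103.0, α = 8.90, σ_y = 359.0 → σ = 190 MPa, n = 1.89
  alloy V: E = 70.74, α = 8.51, σ_y = 55.00 → σ = 125 MPa, n = 0.441
The minimum is alloy V at n = 0.441.

alloy V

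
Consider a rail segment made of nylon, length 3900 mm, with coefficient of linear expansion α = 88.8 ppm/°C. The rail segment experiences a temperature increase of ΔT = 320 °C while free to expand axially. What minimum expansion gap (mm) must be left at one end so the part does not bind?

ΔL = α·L₀·ΔT = 88.8×10⁻⁶ × 3900 mm × 320.0 K = 111 mm.

111 mm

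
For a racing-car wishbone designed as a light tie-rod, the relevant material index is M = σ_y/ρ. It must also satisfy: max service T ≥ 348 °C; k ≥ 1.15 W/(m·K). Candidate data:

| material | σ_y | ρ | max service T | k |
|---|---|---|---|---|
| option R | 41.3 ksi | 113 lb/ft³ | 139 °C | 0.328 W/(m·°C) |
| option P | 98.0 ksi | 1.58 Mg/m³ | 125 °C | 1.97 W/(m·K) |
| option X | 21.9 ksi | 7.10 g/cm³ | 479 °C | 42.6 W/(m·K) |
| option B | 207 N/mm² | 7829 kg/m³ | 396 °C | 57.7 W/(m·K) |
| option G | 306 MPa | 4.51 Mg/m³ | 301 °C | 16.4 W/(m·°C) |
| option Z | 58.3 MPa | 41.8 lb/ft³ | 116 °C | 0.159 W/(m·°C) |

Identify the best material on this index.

option B

Screen on constraints: max service T ≥ 348 °C; k ≥ 1.15 W/(m·K). Survivors: option X, option B.
In SI units:
  option X: σ_y = 151.0 MPa, ρ = 7100 kg/m³
  option B: σ_y = 207.0 MPa, ρ = 7829 kg/m³
  option B: M = 26.4 kN·m/kg
  option X: M = 21.3 kN·m/kg
The maximum is for option B.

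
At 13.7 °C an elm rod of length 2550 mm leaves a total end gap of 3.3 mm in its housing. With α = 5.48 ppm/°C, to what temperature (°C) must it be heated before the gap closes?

α·L₀·ΔT = 3.3 mm ⇒ ΔT = 3.3 / (5.48×10⁻⁶ × 2550.0) = 236.2 K.
T = 13.7 + 236.2 = 249.9 °C.

250 °C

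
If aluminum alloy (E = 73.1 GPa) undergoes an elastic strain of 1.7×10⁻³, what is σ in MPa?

σ = E·ε = 73100 MPa × 1.7×10⁻³ = 124 MPa.

124 MPa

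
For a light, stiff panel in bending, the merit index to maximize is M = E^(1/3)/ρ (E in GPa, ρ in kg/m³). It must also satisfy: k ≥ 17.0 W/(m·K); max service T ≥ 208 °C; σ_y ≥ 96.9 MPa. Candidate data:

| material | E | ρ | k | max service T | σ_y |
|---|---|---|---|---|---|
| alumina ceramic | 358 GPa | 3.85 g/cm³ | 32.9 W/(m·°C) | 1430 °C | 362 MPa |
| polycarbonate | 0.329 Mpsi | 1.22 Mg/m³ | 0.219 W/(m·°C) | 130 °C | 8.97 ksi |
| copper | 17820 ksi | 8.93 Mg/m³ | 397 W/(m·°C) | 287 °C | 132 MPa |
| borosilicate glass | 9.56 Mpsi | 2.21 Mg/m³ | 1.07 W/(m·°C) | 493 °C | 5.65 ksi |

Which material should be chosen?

alumina ceramic

Screen on constraints: k ≥ 17.0 W/(m·K); max service T ≥ 208 °C; σ_y ≥ 96.9 MPa. Survivors: alumina ceramic, copper.
Putting every candidate on a common basis:
  alumina ceramic: E = 358.0 GPa, ρ = 3850 kg/m³
  copper: E = 122.9 GPa, ρ = 8930 kg/m³
  alumina ceramic: M = 1.84×10⁻³
  copper: M = 0.557×10⁻³
Alumina ceramic has the largest M.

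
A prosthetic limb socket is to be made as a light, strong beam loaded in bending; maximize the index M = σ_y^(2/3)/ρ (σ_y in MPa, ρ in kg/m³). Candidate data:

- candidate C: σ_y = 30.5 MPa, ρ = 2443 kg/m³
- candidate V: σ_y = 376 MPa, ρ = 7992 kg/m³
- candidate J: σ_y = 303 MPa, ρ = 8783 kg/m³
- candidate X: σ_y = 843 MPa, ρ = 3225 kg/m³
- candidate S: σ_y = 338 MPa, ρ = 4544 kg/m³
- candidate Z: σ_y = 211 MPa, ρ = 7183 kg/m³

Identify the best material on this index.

candidate X

Evaluate M for each candidate:
  candidate X: M = 27.7×10⁻³
  candidate S: M = 10.7×10⁻³
  candidate V: M = 6.52×10⁻³
  candidate J: M = 5.14×10⁻³
  candidate Z: M = 4.93×10⁻³
  candidate C: M = 4.00×10⁻³
The maximum is for candidate X.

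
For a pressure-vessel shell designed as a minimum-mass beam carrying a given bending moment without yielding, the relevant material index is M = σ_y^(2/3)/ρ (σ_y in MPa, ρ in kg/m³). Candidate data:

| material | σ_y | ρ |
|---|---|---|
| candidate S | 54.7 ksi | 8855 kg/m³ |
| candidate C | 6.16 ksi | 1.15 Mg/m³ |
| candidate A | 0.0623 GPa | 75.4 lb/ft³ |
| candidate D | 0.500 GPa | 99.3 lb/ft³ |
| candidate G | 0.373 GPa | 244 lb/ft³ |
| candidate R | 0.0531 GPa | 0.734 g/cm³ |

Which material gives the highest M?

Putting every candidate on a common basis:
  candidate S: σ_y = 377.1 MPa, ρ = 8855 kg/m³
  candidate C: σ_y = 42.47 MPa, ρ = 1150 kg/m³
  candidate A: σ_y = 62.30 MPa, ρ = 1208 kg/m³
  candidate D: σ_y = 500.0 MPa, ρ = 1591 kg/m³
  candidate G: σ_y = 373.0 MPa, ρ = 3909 kg/m³
  candidate R: σ_y = 53.10 MPa, ρ = 734.0 kg/m³
  candidate D: M = 39.6×10⁻³
  candidate R: M = 19.2×10⁻³
  candidate G: M = 13.3×10⁻³
  candidate A: M = 13.0×10⁻³
  candidate C: M = 10.6×10⁻³
  candidate S: M = 5.89×10⁻³
The maximum is for candidate D.

candidate D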